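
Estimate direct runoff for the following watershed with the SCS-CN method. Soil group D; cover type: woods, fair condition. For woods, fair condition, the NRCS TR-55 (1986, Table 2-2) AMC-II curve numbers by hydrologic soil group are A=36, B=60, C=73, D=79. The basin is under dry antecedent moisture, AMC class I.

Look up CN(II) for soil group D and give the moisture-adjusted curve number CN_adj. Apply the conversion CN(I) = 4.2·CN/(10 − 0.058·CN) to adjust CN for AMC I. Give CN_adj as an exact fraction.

CN_adj = 7900/129 ≈ 61.240

NRCS table: woods, fair condition, soil group D → CN(II) = 79
Dry (AMC I): CN(I) = 4.2·79/(10 − 0.058·79) = (1659/5)/(2709/500) = 7900/129 ≈ 61.240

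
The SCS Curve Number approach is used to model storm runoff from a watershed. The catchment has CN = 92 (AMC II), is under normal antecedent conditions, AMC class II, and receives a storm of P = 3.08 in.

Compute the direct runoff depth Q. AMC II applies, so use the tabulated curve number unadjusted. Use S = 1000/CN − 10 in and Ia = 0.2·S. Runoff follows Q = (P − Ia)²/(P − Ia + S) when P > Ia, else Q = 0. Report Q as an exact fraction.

Average conditions: CN = 92 (no AMC adjustment).
S = 1000/92 − 10 = 20/23 in ≈ 0.870 in
Ia = 0.2S: 0.2·0.870 = 0.174 in (exactly 4/23)
P − Ia = 3.080 − 0.174 = 1671/575 ≈ 2.906 in (> 0, runoff occurs)
Q = (1671/575)²/((1671/575) + 20/23) = (2792241/330625)/(2171/575) = 2792241/1248325 in ≈ 2.237 in

Q = 2792241/1248325 in ≈ 2.237 in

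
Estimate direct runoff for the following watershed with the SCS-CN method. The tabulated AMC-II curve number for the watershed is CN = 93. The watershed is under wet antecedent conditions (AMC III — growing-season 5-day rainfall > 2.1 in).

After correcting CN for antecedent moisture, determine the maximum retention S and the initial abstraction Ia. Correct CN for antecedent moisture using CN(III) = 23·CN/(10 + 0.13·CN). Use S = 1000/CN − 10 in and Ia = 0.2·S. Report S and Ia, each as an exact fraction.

S = 700/2139 in ≈ 0.327 in; Ia = 140/2139 in ≈ 0.065 in

Adjust CN=93 to AMC III: 23·93/(10 + 0.13·93) → 2139 ÷ (2209/100) = 213900/2209 ≈ 96.831
S = 1000/(213900/2209) − 10 = 700/2139 in ≈ 0.327 in
Initial abstraction Ia = S/5 = (700/2139)/5 = 140/2139 ≈ 0.065 in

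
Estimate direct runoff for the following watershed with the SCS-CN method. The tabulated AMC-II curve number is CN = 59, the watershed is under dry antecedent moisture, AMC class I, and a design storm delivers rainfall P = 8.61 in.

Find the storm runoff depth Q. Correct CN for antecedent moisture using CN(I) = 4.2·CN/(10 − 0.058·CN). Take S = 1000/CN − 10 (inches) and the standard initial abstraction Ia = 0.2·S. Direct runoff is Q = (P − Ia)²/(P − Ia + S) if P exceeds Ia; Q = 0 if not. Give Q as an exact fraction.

Q = 10520942801/8179754100 in ≈ 1.286 in

CN(I) from CN(II)=59: (4.2·59)/(10 − 0.058·59) = 123900/3289 ≈ 37.671
Retention S: 1000/CN − 10 with CN=37.671 → S = 20500/1239 ≈ 16.546 in
Ia = 0.2·(20500/1239) = 4100/1239 in ≈ 3.309 in
Since P=8.610 > Ia=3.309: effective rainfall P−Ia = 656779/123900 in
Q = (656779/123900)²/((656779/123900) + 20500/1239) = (431358654841/15351210000)/(2706779/123900) = 10520942801/8179754100 in ≈ 1.286 in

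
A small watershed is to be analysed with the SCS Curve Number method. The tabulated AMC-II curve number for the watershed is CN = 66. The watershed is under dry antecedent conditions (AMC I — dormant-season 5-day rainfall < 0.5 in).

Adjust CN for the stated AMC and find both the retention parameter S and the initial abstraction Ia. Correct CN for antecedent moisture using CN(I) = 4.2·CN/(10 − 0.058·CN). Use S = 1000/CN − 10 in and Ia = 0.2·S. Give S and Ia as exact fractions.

S = 8500/693 in ≈ 12.266 in; Ia = 1700/693 in ≈ 2.453 in

CN(I) from CN(II)=66: (4.2·66)/(10 − 0.058·66) = 69300/1543 ≈ 44.913
Max retention: S = 1000/(69300/1543) − 10 = 8500/693 in (≈ 12.266 in)
Initial abstraction Ia = S/5 = (8500/693)/5 = 1700/693 ≈ 2.453 in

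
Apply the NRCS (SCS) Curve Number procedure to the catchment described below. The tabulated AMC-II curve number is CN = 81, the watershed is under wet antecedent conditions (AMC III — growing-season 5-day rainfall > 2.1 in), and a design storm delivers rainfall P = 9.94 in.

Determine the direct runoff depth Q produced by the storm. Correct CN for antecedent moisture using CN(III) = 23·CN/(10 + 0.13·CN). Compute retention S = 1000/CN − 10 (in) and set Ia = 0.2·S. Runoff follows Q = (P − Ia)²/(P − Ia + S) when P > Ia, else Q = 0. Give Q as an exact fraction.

Adjust CN=81 to AMC III: 23·81/(10 + 0.13·81) → 1863 ÷ (2053/100) = 186300/2053 ≈ 90.745
Retention S: 1000/CN − 10 with CN=90.745 → S = 1900/1863 ≈ 1.020 in
Initial abstraction Ia = S/5 = (1900/1863)/5 = 380/1863 ≈ 0.204 in
P − Ia = 9.940 − 0.204 = 906911/93150 ≈ 9.736 in (> 0, runoff occurs)
Q = (906911/93150)²/((906911/93150) + 1900/1863) = (822487561921/8676922500)/(1001911/93150) = 822487561921/93328009650 in ≈ 8.813 in

Q = 822487561921/93328009650 in ≈ 8.813 in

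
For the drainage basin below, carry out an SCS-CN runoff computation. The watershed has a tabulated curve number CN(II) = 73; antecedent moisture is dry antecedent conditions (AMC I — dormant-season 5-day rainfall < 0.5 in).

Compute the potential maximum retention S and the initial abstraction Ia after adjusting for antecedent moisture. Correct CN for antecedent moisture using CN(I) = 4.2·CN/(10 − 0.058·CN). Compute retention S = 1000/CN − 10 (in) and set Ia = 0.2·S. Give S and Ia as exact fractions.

CN(I) from CN(II)=73: (4.2·73)/(10 − 0.058·73) = 51100/961 ≈ 53.174
Retention S: 1000/CN − 10 with CN=53.174 → S = 4500/511 ≈ 8.806 in
Initial abstraction Ia = S/5 = (4500/511)/5 = 900/511 ≈ 1.761 in

S = 4500/511 in ≈ 8.806 in; Ia = 900/511 in ≈ 1.761 in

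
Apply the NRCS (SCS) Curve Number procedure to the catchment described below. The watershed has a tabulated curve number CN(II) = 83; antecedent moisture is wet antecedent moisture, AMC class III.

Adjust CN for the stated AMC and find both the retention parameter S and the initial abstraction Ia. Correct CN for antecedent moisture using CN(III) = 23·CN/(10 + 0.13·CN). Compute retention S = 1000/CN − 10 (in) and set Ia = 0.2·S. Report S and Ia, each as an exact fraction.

CN(III) from CN(II)=83: (23·83)/(10 + 0.13·83) = 190900/2079 ≈ 91.823
Max retention: S = 1000/(190900/2079) − 10 = 1700/1909 in (≈ 0.891 in)
Ia = 0.2S: 0.2·0.891 = 0.178 in (exactly 340/1909)

S = 1700/1909 in ≈ 0.891 in; Ia = 340/1909 in ≈ 0.178 in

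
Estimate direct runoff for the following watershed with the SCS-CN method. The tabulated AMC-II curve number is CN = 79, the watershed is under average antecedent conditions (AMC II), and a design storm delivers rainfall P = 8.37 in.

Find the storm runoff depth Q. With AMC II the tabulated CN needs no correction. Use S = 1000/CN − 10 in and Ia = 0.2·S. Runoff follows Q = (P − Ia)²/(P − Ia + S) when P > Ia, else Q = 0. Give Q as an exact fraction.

Average conditions: CN = 79 (no AMC adjustment).
Retention S: 1000/CN − 10 with CN=79.000 → S = 210/79 ≈ 2.658 in
Ia = 0.2S: 0.2·2.658 = 0.532 in (exactly 42/79)
Since P=8.370 > Ia=0.532: effective rainfall P−Ia = 61923/7900 in
Runoff Q = (P−Ia)²/(P−Ia+S) = (7.838)²/(7.838+2.658) = 1278152643/218363900 ≈ 5.853 in

Q = 1278152643/218363900 in ≈ 5.853 in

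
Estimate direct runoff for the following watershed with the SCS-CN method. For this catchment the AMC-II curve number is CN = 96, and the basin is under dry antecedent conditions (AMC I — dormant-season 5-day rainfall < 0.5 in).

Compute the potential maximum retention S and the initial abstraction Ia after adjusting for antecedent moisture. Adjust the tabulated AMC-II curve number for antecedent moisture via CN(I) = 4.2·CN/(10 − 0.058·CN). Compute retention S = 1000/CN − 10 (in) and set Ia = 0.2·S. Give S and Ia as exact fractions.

S = 125/126 in ≈ 0.992 in; Ia = 25/126 in ≈ 0.198 in

CN(I) from CN(II)=96: (4.2·96)/(10 − 0.058·96) = 25200/277 ≈ 90.975
Max retention: S = 1000/(25200/277) − 10 = 125/126 in (≈ 0.992 in)
Initial abstraction Ia = S/5 = (125/126)/5 = 25/126 ≈ 0.198 in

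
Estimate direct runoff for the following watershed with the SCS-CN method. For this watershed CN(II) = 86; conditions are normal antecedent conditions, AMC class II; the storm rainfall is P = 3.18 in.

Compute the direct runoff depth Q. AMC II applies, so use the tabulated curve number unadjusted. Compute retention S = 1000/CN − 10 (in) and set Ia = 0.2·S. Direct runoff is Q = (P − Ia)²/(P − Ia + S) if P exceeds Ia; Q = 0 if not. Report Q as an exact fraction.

CN(II) = 86; AMC II needs no correction.
S = 1000/86 − 10 = 70/43 in ≈ 1.628 in
Ia = 0.2·(70/43) = 14/43 in ≈ 0.326 in
Excess rainfall: 3.180 − 0.326 = 2.854 in; P > Ia so Q > 0
Q: (6137/2150)² ÷ (9637/2150) = 37662769/20719550 in (≈ 1.818 in)

Q = 37662769/20719550 in ≈ 1.818 in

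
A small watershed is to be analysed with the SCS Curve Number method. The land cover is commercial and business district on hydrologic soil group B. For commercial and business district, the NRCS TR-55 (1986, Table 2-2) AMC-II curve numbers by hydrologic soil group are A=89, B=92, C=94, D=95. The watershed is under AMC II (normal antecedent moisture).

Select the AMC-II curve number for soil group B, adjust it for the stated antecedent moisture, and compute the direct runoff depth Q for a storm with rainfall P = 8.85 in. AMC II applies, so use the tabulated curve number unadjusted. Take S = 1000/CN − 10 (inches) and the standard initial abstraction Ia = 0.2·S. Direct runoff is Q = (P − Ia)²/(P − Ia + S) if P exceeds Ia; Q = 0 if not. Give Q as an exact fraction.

NRCS table: commercial and business district, soil group B → CN(II) = 92
CN(II) = 92; AMC II needs no correction.
S = 1000/92 − 10 = 20/23 in ≈ 0.870 in
Ia = 0.2·(20/23) = 4/23 in ≈ 0.174 in
Excess rainfall: 8.850 − 0.174 = 8.676 in; P > Ia so Q > 0
Q = (3991/460)²/((3991/460) + 20/23) = (15928081/211600)/(4391/460) = 15928081/2019860 in ≈ 7.886 in

Q = 15928081/2019860 in ≈ 7.886 in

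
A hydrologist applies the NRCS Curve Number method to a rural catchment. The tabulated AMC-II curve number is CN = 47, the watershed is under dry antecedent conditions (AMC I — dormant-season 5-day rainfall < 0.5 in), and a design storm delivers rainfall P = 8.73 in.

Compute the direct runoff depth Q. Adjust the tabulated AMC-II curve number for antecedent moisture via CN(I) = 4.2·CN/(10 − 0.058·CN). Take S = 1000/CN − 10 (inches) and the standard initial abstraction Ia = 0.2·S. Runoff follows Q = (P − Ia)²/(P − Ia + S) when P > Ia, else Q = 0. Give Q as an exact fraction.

Dry (AMC I): CN(I) = 4.2·47/(10 − 0.058·47) = (987/5)/(3637/500) = 98700/3637 ≈ 27.138
Max retention: S = 1000/(98700/3637) − 10 = 26500/987 in (≈ 26.849 in)
Initial abstraction Ia = S/5 = (26500/987)/5 = 5300/987 ≈ 5.370 in
Excess rainfall: 8.730 − 5.370 = 3.360 in; P > Ia so Q > 0
Q: (331651/98700)² ÷ (2981651/98700) = 109992385801/294288953700 in (≈ 0.374 in)

Q = 109992385801/294288953700 in ≈ 0.374 in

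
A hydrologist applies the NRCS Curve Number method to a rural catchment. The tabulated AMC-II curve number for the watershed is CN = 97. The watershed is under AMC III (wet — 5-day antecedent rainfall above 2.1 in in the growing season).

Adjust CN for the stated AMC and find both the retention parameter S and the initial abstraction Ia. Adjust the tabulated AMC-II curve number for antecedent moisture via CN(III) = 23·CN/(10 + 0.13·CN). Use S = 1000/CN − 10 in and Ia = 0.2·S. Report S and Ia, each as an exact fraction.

Adjust CN=97 to AMC III: 23·97/(10 + 0.13·97) → 2231 ÷ (2261/100) = 223100/2261 ≈ 98.673
Retention S: 1000/CN − 10 with CN=98.673 → S = 300/2231 ≈ 0.134 in
Ia = 0.2·(300/2231) = 60/2231 in ≈ 0.027 in

S = 300/2231 in ≈ 0.134 in; Ia = 60/2231 in ≈ 0.027 in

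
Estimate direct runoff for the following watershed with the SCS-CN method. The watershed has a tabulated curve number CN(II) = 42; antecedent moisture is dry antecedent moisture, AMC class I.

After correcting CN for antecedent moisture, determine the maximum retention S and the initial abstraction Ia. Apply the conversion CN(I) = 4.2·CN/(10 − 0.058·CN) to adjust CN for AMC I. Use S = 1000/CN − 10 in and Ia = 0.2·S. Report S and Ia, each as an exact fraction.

S = 14500/441 in ≈ 32.880 in; Ia = 2900/441 in ≈ 6.576 in

CN(I) from CN(II)=42: (4.2·42)/(10 − 0.058·42) = 44100/1891 ≈ 23.321
Retention S: 1000/CN − 10 with CN=23.321 → S = 14500/441 ≈ 32.880 in
Ia = 0.2·(14500/441) = 2900/441 in ≈ 6.576 in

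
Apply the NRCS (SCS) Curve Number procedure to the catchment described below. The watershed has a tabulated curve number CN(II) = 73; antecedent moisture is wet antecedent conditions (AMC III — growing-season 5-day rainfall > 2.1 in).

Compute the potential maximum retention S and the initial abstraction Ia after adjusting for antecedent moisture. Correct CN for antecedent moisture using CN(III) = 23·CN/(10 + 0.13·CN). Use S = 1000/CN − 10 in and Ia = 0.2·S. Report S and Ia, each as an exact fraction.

S = 2700/1679 in ≈ 1.608 in; Ia = 540/1679 in ≈ 0.322 in

Wet (AMC III): CN(III) = 23·73/(10 + 0.13·73) = 1679/(1949/100) = 167900/1949 ≈ 86.147
Max retention: S = 1000/(167900/1949) − 10 = 2700/1679 in (≈ 1.608 in)
Ia = 0.2S: 0.2·1.608 = 0.322 in (exactly 540/1679)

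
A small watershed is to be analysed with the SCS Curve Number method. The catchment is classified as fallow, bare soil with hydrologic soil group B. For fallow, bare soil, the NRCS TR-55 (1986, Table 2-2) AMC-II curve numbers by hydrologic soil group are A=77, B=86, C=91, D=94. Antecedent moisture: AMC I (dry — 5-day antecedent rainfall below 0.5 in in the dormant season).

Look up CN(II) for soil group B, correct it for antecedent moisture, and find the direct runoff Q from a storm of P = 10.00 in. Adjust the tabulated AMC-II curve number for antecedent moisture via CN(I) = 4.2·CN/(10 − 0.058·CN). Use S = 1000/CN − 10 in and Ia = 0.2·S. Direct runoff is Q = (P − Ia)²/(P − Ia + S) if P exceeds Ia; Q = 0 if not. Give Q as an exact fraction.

Q = 141610/21801 in ≈ 6.496 in

NRCS table: fallow, bare soil, soil group B → CN(II) = 86
Adjust CN=86 to AMC I: 4.2·86/(10 − 0.058·86) → (1806/5) ÷ (1253/250) = 12900/179 ≈ 72.067
Max retention: S = 1000/(12900/179) − 10 = 500/129 in (≈ 3.876 in)
Ia = 0.2·(500/129) = 100/129 in ≈ 0.775 in
Since P=10.000 > Ia=0.775: effective rainfall P−Ia = 1190/129 in
Runoff Q = (P−Ia)²/(P−Ia+S) = (9.225)²/(9.225+3.876) = 141610/21801 ≈ 6.496 in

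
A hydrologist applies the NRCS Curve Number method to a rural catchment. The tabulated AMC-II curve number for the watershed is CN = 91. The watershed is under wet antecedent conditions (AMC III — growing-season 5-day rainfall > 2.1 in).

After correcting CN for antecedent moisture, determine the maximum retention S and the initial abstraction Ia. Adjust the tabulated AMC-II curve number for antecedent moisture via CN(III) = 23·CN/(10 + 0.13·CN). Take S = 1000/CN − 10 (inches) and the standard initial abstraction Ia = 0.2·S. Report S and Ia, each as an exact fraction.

Wet (AMC III): CN(III) = 23·91/(10 + 0.13·91) = 2093/(2183/100) = 209300/2183 ≈ 95.877
Retention S: 1000/CN − 10 with CN=95.877 → S = 900/2093 ≈ 0.430 in
Ia = 0.2·(900/2093) = 180/2093 in ≈ 0.086 in

S = 900/2093 in ≈ 0.430 in; Ia = 180/2093 in ≈ 0.086 in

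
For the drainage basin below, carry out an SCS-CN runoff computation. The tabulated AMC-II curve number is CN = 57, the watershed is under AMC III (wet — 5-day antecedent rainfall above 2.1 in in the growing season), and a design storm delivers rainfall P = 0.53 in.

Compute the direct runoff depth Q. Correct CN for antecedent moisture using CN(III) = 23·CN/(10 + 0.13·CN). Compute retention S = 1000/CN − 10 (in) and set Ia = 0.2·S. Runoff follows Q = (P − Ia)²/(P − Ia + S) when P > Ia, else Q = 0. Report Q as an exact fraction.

Q = 0 in ≈ 0.000 in

CN(III) from CN(II)=57: (23·57)/(10 + 0.13·57) = 131100/1741 ≈ 75.302
Retention S: 1000/CN − 10 with CN=75.302 → S = 4300/1311 ≈ 3.280 in
Ia = 0.2S: 0.2·3.280 = 0.656 in (exactly 860/1311)
P = 0.530 ≤ Ia = 0.656 in: entire storm abstracted, Q = 0.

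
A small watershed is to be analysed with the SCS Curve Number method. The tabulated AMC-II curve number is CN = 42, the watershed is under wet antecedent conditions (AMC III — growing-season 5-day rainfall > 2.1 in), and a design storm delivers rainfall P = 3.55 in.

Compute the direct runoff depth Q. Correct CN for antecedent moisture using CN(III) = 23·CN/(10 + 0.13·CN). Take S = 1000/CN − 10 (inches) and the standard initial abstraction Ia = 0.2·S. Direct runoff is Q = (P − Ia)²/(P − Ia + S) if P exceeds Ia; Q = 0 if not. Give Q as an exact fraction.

Adjust CN=42 to AMC III: 23·42/(10 + 0.13·42) → 966 ÷ (773/50) = 48300/773 ≈ 62.484
S = 1000/(48300/773) − 10 = 2900/483 in ≈ 6.004 in
Ia = 0.2·(2900/483) = 580/483 in ≈ 1.201 in
P − Ia = 3.550 − 1.201 = 22693/9660 ≈ 2.349 in (> 0, runoff occurs)
Runoff Q = (P−Ia)²/(P−Ia+S) = (2.349)²/(2.349+6.004) = 514972249/779494380 ≈ 0.661 in

Q = 514972249/779494380 in ≈ 0.661 in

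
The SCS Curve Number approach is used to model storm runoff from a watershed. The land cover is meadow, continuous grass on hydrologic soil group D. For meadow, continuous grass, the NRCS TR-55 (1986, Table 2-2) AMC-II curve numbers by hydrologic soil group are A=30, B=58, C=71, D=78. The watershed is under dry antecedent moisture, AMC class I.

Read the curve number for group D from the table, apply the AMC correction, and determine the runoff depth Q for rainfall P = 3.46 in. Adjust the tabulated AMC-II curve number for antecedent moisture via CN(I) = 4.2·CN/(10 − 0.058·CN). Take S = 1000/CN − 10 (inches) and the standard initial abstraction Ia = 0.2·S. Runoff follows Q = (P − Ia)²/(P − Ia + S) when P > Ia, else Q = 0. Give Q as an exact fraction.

NRCS table: meadow, continuous grass, soil group D → CN(II) = 78
Dry (AMC I): CN(I) = 4.2·78/(10 − 0.058·78) = (1638/5)/(1369/250) = 81900/1369 ≈ 59.825
Retention S: 1000/CN − 10 with CN=59.825 → S = 5500/819 ≈ 6.716 in
Ia = 0.2S: 0.2·6.716 = 1.343 in (exactly 1100/819)
P − Ia = 3.460 − 1.343 = 86687/40950 ≈ 2.117 in (> 0, runoff occurs)
Q: (86687/40950)² ÷ (361687/40950) = 7514635969/14811082650 in (≈ 0.507 in)

Q = 7514635969/14811082650 in ≈ 0.507 in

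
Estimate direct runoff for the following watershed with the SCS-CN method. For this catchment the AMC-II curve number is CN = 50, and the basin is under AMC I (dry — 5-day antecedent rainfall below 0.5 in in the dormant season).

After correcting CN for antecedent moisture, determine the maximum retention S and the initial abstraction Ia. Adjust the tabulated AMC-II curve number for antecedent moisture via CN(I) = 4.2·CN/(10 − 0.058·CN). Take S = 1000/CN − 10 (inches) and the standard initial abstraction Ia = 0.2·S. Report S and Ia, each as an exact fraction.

Adjust CN=50 to AMC I: 4.2·50/(10 − 0.058·50) → 210 ÷ (71/10) = 2100/71 ≈ 29.577
Max retention: S = 1000/(2100/71) − 10 = 500/21 in (≈ 23.810 in)
Ia = 0.2·(500/21) = 100/21 in ≈ 4.762 in

S = 500/21 in ≈ 23.810 in; Ia = 100/21 in ≈ 4.762 in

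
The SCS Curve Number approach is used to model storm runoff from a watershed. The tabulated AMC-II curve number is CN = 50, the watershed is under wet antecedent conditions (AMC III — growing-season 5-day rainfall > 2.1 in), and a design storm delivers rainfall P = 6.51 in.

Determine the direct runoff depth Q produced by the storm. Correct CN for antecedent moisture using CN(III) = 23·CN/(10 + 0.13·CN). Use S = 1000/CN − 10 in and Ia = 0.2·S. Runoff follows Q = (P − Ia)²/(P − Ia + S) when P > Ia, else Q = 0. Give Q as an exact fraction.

Q = 168298729/52837900 in ≈ 3.185 in

CN(III) from CN(II)=50: (23·50)/(10 + 0.13·50) = 2300/33 ≈ 69.697
Retention S: 1000/CN − 10 with CN=69.697 → S = 100/23 ≈ 4.348 in
Ia = 0.2S: 0.2·4.348 = 0.870 in (exactly 20/23)
Since P=6.510 > Ia=0.870: effective rainfall P−Ia = 12973/2300 in
Q: (12973/2300)² ÷ (22973/2300) = 168298729/52837900 in (≈ 3.185 in)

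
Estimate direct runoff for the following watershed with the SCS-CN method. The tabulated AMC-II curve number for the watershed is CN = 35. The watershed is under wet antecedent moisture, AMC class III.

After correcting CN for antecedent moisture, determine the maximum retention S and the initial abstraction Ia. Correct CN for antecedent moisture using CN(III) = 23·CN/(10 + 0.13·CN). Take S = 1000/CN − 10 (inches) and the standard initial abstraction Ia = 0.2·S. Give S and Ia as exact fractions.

Wet (AMC III): CN(III) = 23·35/(10 + 0.13·35) = 805/(291/20) = 16100/291 ≈ 55.326
Retention S: 1000/CN − 10 with CN=55.326 → S = 1300/161 ≈ 8.075 in
Ia = 0.2S: 0.2·8.075 = 1.615 in (exactly 260/161)

S = 1300/161 in ≈ 8.075 in; Ia = 260/161 in ≈ 1.615 in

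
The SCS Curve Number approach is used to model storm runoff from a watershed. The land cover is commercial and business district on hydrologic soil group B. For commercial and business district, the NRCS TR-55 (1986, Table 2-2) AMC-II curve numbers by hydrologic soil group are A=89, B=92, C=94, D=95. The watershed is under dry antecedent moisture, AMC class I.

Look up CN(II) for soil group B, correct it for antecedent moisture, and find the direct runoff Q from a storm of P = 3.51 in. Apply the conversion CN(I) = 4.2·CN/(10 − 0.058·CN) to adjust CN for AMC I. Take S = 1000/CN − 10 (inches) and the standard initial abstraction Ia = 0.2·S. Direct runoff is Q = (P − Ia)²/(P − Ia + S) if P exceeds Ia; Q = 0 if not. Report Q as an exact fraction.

NRCS table: commercial and business district, soil group B → CN(II) = 92
Dry (AMC I): CN(I) = 4.2·92/(10 − 0.058·92) = (1932/5)/(583/125) = 48300/583 ≈ 82.847
Retention S: 1000/CN − 10 with CN=82.847 → S = 1000/483 ≈ 2.070 in
Ia = 0.2S: 0.2·2.070 = 0.414 in (exactly 200/483)
Since P=3.510 > Ia=0.414: effective rainfall P−Ia = 149533/48300 in
Q: (149533/48300)² ÷ (249533/48300) = 22360118089/12052443900 in (≈ 1.855 in)

Q = 22360118089/12052443900 in ≈ 1.855 in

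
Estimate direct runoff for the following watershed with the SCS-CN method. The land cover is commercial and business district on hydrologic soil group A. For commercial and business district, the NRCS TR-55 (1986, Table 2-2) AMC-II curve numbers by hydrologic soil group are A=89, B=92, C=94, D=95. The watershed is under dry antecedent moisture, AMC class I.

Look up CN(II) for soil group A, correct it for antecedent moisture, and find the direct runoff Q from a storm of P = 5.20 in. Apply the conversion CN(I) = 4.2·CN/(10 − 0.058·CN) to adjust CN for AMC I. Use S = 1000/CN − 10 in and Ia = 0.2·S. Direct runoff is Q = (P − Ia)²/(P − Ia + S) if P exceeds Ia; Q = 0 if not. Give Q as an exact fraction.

NRCS table: commercial and business district, soil group A → CN(II) = 89
Adjust CN=89 to AMC I: 4.2·89/(10 − 0.058·89) → (1869/5) ÷ (2419/500) = 186900/2419 ≈ 77.263
Max retention: S = 1000/(186900/2419) − 10 = 5500/1869 in (≈ 2.943 in)
Initial abstraction Ia = S/5 = (5500/1869)/5 = 1100/1869 ≈ 0.589 in
P − Ia = 5.200 − 0.589 = 43094/9345 ≈ 4.611 in (> 0, runoff occurs)
Q: (43094/9345)² ÷ (70594/9345) = 928546418/329850465 in (≈ 2.815 in)

Q = 928546418/329850465 in ≈ 2.815 in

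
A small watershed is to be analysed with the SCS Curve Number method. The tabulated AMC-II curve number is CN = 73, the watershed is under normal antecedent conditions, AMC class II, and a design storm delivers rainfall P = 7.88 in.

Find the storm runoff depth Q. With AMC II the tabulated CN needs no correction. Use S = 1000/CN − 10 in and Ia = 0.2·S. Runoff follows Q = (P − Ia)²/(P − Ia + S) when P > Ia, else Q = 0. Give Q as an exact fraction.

Average conditions: CN = 73 (no AMC adjustment).
S = 1000/73 − 10 = 270/73 in ≈ 3.699 in
Initial abstraction Ia = S/5 = (270/73)/5 = 54/73 ≈ 0.740 in
Since P=7.880 > Ia=0.740: effective rainfall P−Ia = 13031/1825 in
Q: (13031/1825)² ÷ (19781/1825) = 169806961/36100325 in (≈ 4.704 in)

Q = 169806961/36100325 in ≈ 4.704 in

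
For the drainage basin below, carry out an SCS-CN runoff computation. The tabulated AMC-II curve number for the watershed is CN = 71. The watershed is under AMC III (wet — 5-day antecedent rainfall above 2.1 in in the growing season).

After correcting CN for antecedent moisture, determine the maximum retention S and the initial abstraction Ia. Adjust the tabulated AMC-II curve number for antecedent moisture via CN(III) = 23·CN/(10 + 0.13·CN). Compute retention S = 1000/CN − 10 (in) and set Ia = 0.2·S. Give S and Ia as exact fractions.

S = 2900/1633 in ≈ 1.776 in; Ia = 580/1633 in ≈ 0.355 in

Adjust CN=71 to AMC III: 23·71/(10 + 0.13·71) → 1633 ÷ (1923/100) = 163300/1923 ≈ 84.919
Retention S: 1000/CN − 10 with CN=84.919 → S = 2900/1633 ≈ 1.776 in
Initial abstraction Ia = S/5 = (2900/1633)/5 = 580/1633 ≈ 0.355 in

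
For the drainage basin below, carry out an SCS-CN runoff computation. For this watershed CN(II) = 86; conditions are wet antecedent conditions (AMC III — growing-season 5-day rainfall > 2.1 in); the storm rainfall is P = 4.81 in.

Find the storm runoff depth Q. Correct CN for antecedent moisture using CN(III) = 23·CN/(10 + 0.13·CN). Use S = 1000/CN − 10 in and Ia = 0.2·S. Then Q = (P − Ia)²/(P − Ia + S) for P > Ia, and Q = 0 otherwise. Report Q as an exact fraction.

Q = 213175200681/52586020100 in ≈ 4.054 in

Adjust CN=86 to AMC III: 23·86/(10 + 0.13·86) → 1978 ÷ (1059/50) = 98900/1059 ≈ 93.390
Retention S: 1000/CN − 10 with CN=93.390 → S = 700/989 ≈ 0.708 in
Ia = 0.2S: 0.2·0.708 = 0.142 in (exactly 140/989)
Since P=4.810 > Ia=0.142: effective rainfall P−Ia = 461709/98900 in
Q: (461709/98900)² ÷ (531709/98900) = 213175200681/52586020100 in (≈ 4.054 in)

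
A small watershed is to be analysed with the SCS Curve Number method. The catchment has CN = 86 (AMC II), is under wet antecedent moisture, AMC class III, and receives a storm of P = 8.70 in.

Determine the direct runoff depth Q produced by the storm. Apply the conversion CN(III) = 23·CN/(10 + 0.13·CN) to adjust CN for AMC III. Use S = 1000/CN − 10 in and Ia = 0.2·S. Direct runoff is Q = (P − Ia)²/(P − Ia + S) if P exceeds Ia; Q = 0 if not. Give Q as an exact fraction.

Adjust CN=86 to AMC III: 23·86/(10 + 0.13·86) → 1978 ÷ (1059/50) = 98900/1059 ≈ 93.390
Max retention: S = 1000/(98900/1059) − 10 = 700/989 in (≈ 0.708 in)
Ia = 0.2·(700/989) = 140/989 in ≈ 0.142 in
Excess rainfall: 8.700 − 0.142 = 8.558 in; P > Ia so Q > 0
Runoff Q = (P−Ia)²/(P−Ia+S) = (8.558)²/(8.558+0.708) = 7164437449/906349270 ≈ 7.905 in

Q = 7164437449/906349270 in ≈ 7.905 in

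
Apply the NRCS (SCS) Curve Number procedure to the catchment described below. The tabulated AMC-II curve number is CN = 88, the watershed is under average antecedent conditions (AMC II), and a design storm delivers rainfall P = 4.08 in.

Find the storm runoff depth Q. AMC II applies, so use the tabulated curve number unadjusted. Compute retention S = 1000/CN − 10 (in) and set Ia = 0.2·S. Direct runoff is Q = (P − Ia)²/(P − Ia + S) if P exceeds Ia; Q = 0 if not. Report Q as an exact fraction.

CN(II) = 88; AMC II needs no correction.
Retention S: 1000/CN − 10 with CN=88.000 → S = 15/11 ≈ 1.364 in
Initial abstraction Ia = S/5 = (15/11)/5 = 3/11 ≈ 0.273 in
Since P=4.080 > Ia=0.273: effective rainfall P−Ia = 1047/275 in
Q = (1047/275)²/((1047/275) + 15/11) = (1096209/75625)/(1422/275) = 121801/43450 in ≈ 2.803 in

Q = 121801/43450 in ≈ 2.803 in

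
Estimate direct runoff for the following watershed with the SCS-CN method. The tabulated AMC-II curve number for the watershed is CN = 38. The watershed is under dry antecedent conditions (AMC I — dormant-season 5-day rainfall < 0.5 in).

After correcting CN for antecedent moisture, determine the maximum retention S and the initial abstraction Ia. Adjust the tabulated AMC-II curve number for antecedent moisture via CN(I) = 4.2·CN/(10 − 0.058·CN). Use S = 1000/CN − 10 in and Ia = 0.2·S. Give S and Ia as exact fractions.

S = 15500/399 in ≈ 38.847 in; Ia = 3100/399 in ≈ 7.769 in

Adjust CN=38 to AMC I: 4.2·38/(10 − 0.058·38) → (798/5) ÷ (1949/250) = 39900/1949 ≈ 20.472
Max retention: S = 1000/(39900/1949) − 10 = 15500/399 in (≈ 38.847 in)
Ia = 0.2·(15500/399) = 3100/399 in ≈ 7.769 in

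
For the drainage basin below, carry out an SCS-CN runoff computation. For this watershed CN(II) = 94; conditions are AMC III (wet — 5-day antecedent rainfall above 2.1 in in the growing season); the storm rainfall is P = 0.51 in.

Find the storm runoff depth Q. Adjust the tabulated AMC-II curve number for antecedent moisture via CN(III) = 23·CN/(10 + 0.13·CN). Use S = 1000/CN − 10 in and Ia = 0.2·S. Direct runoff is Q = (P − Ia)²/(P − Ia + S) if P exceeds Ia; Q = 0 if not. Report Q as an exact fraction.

Q = 804618387/2851353700 in ≈ 0.282 in

CN(III) from CN(II)=94: (23·94)/(10 + 0.13·94) = 108100/1111 ≈ 97.300
S = 1000/(108100/1111) − 10 = 300/1081 in ≈ 0.278 in
Ia = 0.2S: 0.2·0.278 = 0.056 in (exactly 60/1081)
Excess rainfall: 0.510 − 0.056 = 0.454 in; P > Ia so Q > 0
Q = (49131/108100)²/((49131/108100) + 300/1081) = (2413855161/11685610000)/(79131/108100) = 804618387/2851353700 in ≈ 0.282 in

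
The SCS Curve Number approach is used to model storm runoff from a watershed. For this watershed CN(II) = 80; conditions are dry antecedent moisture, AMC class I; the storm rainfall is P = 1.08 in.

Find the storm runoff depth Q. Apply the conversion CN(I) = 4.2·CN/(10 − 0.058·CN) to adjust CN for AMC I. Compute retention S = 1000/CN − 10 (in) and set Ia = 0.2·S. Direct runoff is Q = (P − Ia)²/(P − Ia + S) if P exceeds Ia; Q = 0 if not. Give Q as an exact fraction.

Q = 0 in ≈ 0.000 in

Adjust CN=80 to AMC I: 4.2·80/(10 − 0.058·80) → 336 ÷ (134/25) = 4200/67 ≈ 62.687
Max retention: S = 1000/(4200/67) − 10 = 125/21 in (≈ 5.952 in)
Ia = 0.2S: 0.2·5.952 = 1.190 in (exactly 25/21)
P = 1.080 ≤ Ia = 1.190 in: entire storm abstracted, Q = 0.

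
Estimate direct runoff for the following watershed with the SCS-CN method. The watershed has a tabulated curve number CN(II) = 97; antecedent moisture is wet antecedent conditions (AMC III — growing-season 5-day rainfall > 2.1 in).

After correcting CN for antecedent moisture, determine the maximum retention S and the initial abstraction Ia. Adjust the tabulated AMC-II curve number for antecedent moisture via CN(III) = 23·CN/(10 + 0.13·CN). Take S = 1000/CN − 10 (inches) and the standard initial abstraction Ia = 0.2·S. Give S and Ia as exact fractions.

Wet (AMC III): CN(III) = 23·97/(10 + 0.13·97) = 2231/(2261/100) = 223100/2261 ≈ 98.673
Retention S: 1000/CN − 10 with CN=98.673 → S = 300/2231 ≈ 0.134 in
Ia = 0.2·(300/2231) = 60/2231 in ≈ 0.027 in

S = 300/2231 in ≈ 0.134 in; Ia = 60/2231 in ≈ 0.027 in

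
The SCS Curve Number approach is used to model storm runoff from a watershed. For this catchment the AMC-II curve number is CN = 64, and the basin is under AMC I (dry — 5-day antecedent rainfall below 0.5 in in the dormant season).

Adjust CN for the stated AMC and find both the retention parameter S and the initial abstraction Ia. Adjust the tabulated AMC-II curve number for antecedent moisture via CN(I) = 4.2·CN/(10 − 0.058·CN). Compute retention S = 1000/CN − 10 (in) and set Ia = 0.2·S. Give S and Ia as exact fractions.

S = 375/28 in ≈ 13.393 in; Ia = 75/28 in ≈ 2.679 in

Adjust CN=64 to AMC I: 4.2·64/(10 − 0.058·64) → (1344/5) ÷ (786/125) = 5600/131 ≈ 42.748
S = 1000/(5600/131) − 10 = 375/28 in ≈ 13.393 in
Initial abstraction Ia = S/5 = (375/28)/5 = 75/28 ≈ 2.679 in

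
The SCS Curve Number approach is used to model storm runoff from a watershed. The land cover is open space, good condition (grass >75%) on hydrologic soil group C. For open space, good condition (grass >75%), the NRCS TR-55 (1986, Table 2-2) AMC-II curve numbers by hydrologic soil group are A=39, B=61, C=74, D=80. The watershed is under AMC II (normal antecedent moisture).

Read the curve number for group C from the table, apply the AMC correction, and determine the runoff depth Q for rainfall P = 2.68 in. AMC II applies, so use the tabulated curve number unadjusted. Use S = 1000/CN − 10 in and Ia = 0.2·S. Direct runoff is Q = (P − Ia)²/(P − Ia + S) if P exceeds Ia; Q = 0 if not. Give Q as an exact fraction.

NRCS table: open space, good condition (grass >75%), soil group C → CN(II) = 74
AMC II — tabulated CN = 74 applies directly.
Retention S: 1000/CN − 10 with CN=74.000 → S = 130/37 ≈ 3.514 in
Ia = 0.2·(130/37) = 26/37 in ≈ 0.703 in
Excess rainfall: 2.680 − 0.703 = 1.977 in; P > Ia so Q > 0
Runoff Q = (P−Ia)²/(P−Ia+S) = (1.977)²/(1.977+3.514) = 3345241/4698075 ≈ 0.712 in

Q = 3345241/4698075 in ≈ 0.712 in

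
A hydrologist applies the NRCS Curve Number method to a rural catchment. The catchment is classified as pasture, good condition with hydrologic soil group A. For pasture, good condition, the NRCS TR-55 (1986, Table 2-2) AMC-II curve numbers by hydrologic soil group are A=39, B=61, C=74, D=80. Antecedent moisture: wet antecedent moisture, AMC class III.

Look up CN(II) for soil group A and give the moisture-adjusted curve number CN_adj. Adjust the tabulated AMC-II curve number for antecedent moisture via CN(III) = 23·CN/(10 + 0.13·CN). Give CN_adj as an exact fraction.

CN_adj = 89700/1507 ≈ 59.522

NRCS table: pasture, good condition, soil group A → CN(II) = 39
CN(III) from CN(II)=39: (23·39)/(10 + 0.13·39) = 89700/1507 ≈ 59.522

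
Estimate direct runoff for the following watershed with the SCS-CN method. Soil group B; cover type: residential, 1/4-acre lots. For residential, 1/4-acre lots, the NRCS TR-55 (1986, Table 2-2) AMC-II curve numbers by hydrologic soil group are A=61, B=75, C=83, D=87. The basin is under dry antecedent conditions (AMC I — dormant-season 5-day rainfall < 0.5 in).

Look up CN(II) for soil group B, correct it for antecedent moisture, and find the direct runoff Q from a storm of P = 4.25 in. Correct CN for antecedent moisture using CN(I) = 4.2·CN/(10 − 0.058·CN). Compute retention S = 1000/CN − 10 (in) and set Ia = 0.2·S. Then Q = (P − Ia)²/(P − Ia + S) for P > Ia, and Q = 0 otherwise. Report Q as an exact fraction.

NRCS table: residential, 1/4-acre lots, soil group B → CN(II) = 75
CN(I) from CN(II)=75: (4.2·75)/(10 − 0.058·75) = 6300/113 ≈ 55.752
Max retention: S = 1000/(6300/113) − 10 = 500/63 in (≈ 7.937 in)
Initial abstraction Ia = S/5 = (500/63)/5 = 100/63 ≈ 1.587 in
P − Ia = 4.250 − 1.587 = 671/252 ≈ 2.663 in (> 0, runoff occurs)
Runoff Q = (P−Ia)²/(P−Ia+S) = (2.663)²/(2.663+7.937) = 450241/673092 ≈ 0.669 in

Q = 450241/673092 in ≈ 0.669 in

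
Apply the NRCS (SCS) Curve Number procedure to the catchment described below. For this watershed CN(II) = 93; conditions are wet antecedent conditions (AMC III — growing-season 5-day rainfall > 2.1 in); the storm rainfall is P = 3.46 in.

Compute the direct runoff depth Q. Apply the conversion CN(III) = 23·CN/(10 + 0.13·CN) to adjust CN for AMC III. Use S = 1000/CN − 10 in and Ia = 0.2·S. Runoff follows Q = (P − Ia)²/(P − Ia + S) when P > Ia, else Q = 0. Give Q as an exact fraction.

Adjust CN=93 to AMC III: 23·93/(10 + 0.13·93) → 2139 ÷ (2209/100) = 213900/2209 ≈ 96.831
Max retention: S = 1000/(213900/2209) − 10 = 700/2139 in (≈ 0.327 in)
Ia = 0.2·(700/2139) = 140/2139 in ≈ 0.065 in
P − Ia = 3.460 − 0.065 = 363047/106950 ≈ 3.395 in (> 0, runoff occurs)
Runoff Q = (P−Ia)²/(P−Ia+S) = (3.395)²/(3.395+0.327) = 131803124209/42571126650 ≈ 3.096 in

Q = 131803124209/42571126650 in ≈ 3.096 in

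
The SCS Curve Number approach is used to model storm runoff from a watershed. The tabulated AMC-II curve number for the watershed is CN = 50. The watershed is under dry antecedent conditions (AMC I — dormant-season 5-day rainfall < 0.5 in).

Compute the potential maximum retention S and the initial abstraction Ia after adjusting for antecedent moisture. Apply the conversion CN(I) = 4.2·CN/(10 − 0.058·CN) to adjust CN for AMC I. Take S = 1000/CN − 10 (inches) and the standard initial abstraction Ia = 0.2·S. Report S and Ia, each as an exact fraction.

S = 500/21 in ≈ 23.810 in; Ia = 100/21 in ≈ 4.762 in

Dry (AMC I): CN(I) = 4.2·50/(10 − 0.058·50) = 210/(71/10) = 2100/71 ≈ 29.577
S = 1000/(2100/71) − 10 = 500/21 in ≈ 23.810 in
Ia = 0.2S: 0.2·23.810 = 4.762 in (exactly 100/21)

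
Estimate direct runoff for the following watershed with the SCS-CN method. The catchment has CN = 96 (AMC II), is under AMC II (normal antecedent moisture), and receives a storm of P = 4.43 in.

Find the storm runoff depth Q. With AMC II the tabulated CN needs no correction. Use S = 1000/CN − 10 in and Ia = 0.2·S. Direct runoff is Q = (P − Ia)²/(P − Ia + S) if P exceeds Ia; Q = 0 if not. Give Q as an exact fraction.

Q = 425104/107175 in ≈ 3.966 in

Average conditions: CN = 96 (no AMC adjustment).
Max retention: S = 1000/96 − 10 = 5/12 in (≈ 0.417 in)
Initial abstraction Ia = S/5 = (5/12)/5 = 1/12 ≈ 0.083 in
Excess rainfall: 4.430 − 0.083 = 4.347 in; P > Ia so Q > 0
Q: (326/75)² ÷ (1429/300) = 425104/107175 in (≈ 3.966 in)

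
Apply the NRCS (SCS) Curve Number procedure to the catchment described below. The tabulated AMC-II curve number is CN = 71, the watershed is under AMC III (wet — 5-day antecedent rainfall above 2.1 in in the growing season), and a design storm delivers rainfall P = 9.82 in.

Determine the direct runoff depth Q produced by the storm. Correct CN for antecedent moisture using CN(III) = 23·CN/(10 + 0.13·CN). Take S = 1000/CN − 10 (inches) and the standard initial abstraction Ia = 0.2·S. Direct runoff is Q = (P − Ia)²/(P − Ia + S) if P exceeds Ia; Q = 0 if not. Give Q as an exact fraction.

Q = 597224476809/74938614950 in ≈ 7.970 in

CN(III) from CN(II)=71: (23·71)/(10 + 0.13·71) = 163300/1923 ≈ 84.919
Max retention: S = 1000/(163300/1923) − 10 = 2900/1633 in (≈ 1.776 in)
Ia = 0.2·(2900/1633) = 580/1633 in ≈ 0.355 in
P − Ia = 9.820 − 0.355 = 772803/81650 ≈ 9.465 in (> 0, runoff occurs)
Runoff Q = (P−Ia)²/(P−Ia+S) = (9.465)²/(9.465+1.776) = 597224476809/74938614950 ≈ 7.970 in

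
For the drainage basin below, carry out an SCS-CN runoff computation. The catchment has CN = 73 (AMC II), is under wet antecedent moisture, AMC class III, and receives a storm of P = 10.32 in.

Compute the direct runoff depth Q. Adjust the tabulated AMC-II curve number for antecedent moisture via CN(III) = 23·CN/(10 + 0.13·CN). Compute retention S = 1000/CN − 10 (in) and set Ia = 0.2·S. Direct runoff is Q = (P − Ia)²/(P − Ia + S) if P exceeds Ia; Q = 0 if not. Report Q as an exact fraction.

Q = 29355496854/3408244075 in ≈ 8.613 in

CN(III) from CN(II)=73: (23·73)/(10 + 0.13·73) = 167900/1949 ≈ 86.147
S = 1000/(167900/1949) − 10 = 2700/1679 in ≈ 1.608 in
Ia = 0.2S: 0.2·1.608 = 0.322 in (exactly 540/1679)
Excess rainfall: 10.320 − 0.322 = 9.998 in; P > Ia so Q > 0
Q = (419682/41975)²/((419682/41975) + 2700/1679) = (176132981124/1761900625)/(487182/41975) = 29355496854/3408244075 in ≈ 8.613 in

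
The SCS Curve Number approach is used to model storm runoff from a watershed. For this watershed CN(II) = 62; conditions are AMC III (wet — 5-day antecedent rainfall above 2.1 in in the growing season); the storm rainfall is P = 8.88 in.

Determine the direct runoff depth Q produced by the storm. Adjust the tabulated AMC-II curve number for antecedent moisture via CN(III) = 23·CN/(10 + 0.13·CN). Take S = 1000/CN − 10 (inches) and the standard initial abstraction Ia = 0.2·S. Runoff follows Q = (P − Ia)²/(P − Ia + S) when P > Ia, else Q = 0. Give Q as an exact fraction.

Q = 11068636898/1749398975 in ≈ 6.327 in

Adjust CN=62 to AMC III: 23·62/(10 + 0.13·62) → 1426 ÷ (903/50) = 71300/903 ≈ 78.959
Max retention: S = 1000/(71300/903) − 10 = 1900/713 in (≈ 2.665 in)
Initial abstraction Ia = S/5 = (1900/713)/5 = 380/713 ≈ 0.533 in
P − Ia = 8.880 − 0.533 = 148786/17825 ≈ 8.347 in (> 0, runoff occurs)
Q: (148786/17825)² ÷ (196286/17825) = 11068636898/1749398975 in (≈ 6.327 in)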